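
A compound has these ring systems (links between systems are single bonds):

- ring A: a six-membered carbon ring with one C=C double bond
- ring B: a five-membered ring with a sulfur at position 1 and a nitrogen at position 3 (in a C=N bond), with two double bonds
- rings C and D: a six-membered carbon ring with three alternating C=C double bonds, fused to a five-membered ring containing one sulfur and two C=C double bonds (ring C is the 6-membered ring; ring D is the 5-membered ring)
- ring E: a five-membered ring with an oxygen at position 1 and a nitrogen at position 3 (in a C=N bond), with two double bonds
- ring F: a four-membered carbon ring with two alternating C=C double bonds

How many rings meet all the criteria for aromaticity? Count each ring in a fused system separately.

4

Ring A has four sp³ carbons, so it is not fully conjugated — not aromatic (cyclohexene).
Ring B has a continuous p-orbital overlap around the ring; 2 ring double bonds (4 π electrons) plus a heteroatom lone pair (2) give 6 π electrons. That satisfies 4n+2 with n=1, so ring B is aromatic (thiazole).
Rings C and D form a fused bicyclic system (with one sulfur) with 9 sp² atoms and 10 π electrons from ring double bonds plus a heteroatom lone pair. 10 = 4(2)+2, so the system is aromatic and both rings count as aromatic (benzothiophene).
Ring E is planar and fully conjugated; 2 ring double bonds (4 π electrons) plus a heteroatom lone pair (2) give 6 π electrons. 6 = 4(1)+2, so ring E is aromatic (oxazole).
Ring F has only sp² ring atoms; a planar conformation would have a fully conjugated π system of 4 electrons. But 4 = 4(1), which is 4n not 4n+2, so ring F is not aromatic (cyclobutadiene) — cyclobutadiene is antiaromatic and distorts to a rectangle.
Aromatic: B, C, D, E. Total: 4.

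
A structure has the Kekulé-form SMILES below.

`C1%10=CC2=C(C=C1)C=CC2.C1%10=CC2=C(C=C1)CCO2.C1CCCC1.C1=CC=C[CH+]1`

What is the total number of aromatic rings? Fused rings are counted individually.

2

The SMILES encodes a six-membered carbon ring with three alternating C=C double bonds, fused to a five-membered carbon ring containing one C=C double bond and one sp³ carbon; a six-membered carbon ring with three alternating C=C double bonds, fused to a five-membered ring containing one oxygen and two sp³ carbons; a five-membered saturated carbon ring; a five-membered all-carbon ring bearing a positive charge on one carbon, with two C=C double bonds.
The 6-membered ring is fully conjugated (every ring atom contributes a p orbital); 3 ring double bonds give 6 π electrons. That satisfies 4n+2 with n=1, so it is aromatic (benzene ring).
The 5-membered ring has one sp³ carbon, so it is not fully conjugated — not aromatic (cyclopentene ring).
The second 6-membered ring is fully conjugated (every ring atom contributes a p orbital); 3 ring double bonds give 6 π electrons. 6 = 4(1)+2, so it is aromatic (benzene ring).
The 5-membered ring with one oxygen has two sp³ carbons, so it is not fully conjugated — not aromatic (oxolane ring).
The second 5-membered ring has only sp³ atoms, so it is not fully conjugated — not aromatic (cyclopentane).
The third 5-membered ring has only sp² ring atoms; a planar conformation would have a fully conjugated π system of 4 electrons. But 4 = 4(1), which is 4n not 4n+2, so it is not aromatic (cyclopentadienyl cation).
2 of the 6 rings are aromatic. Total: 2.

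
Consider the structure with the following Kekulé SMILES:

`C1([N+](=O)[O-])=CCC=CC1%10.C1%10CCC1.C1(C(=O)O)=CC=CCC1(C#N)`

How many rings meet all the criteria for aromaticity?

The SMILES encodes a six-membered carbon ring with two isolated C=C double bonds and two sp³ carbons; a four-membered saturated carbon ring; a six-membered carbon ring with two conjugated C=C double bonds and two sp³ carbons.
The 6-membered ring has two sp³ carbons, so it is not fully conjugated — not aromatic (1,4-cyclohexadiene).
The 4-membered ring has only sp³ atoms, so it is not fully conjugated — not aromatic (cyclobutane).
The second 6-membered ring has two sp³ carbons, so it is not fully conjugated — not aromatic (1,3-cyclohexadiene).
None of the rings are aromatic. Total: 0.

0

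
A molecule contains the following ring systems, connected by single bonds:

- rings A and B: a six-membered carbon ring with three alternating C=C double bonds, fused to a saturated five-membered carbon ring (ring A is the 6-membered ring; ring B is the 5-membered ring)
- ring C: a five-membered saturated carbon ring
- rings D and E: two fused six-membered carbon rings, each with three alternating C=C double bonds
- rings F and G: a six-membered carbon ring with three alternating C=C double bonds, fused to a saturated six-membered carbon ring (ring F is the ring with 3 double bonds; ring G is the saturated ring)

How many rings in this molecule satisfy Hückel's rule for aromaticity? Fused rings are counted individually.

Ring A is fully conjugated (every ring atom contributes a p orbital); 3 ring double bonds give 6 π electrons. 6 = 4(1)+2, so ring A is aromatic (benzene ring).
Ring B has three sp³ carbons, so it is not fully conjugated — not aromatic (cyclopentane ring).
Ring C has only sp³ atoms, so it is not fully conjugated — not aromatic (cyclopentane).
Rings D and E form a fused bicyclic system with 10 sp² atoms and 10 π electrons from ring double bonds. 10 = 4(2)+2, so the system is aromatic and both rings count as aromatic (naphthalene).
Ring F is planar and fully conjugated; 3 ring double bonds give 6 π electrons. Since 6 = 4n+2 (n=1), ring F is aromatic (benzene ring).
Ring G has four sp³ carbons, so it is not fully conjugated — not aromatic (cyclohexane ring).
Aromatic: A, D, E, F. Total: 4.

4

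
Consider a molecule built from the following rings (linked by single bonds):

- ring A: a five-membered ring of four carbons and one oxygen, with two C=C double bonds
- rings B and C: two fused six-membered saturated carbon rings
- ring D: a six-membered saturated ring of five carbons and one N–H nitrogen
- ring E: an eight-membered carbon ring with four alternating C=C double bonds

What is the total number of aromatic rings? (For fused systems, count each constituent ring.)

1

Ring A has a continuous p-orbital overlap around the ring; 2 ring double bonds (4 π electrons) plus a heteroatom lone pair (2) give 6 π electrons. 6 = 4(1)+2, so ring A is aromatic (furan).
Ring B has only sp³ atoms, so it is not fully conjugated — not aromatic (cyclohexane ring).
Ring C has only sp³ atoms, so it is not fully conjugated — not aromatic (cyclohexane ring).
Ring D has only sp³ atoms, so it is not fully conjugated — not aromatic (piperidine).
Ring E has only sp² ring atoms; a planar conformation would have a fully conjugated π system of 8 electrons. But 8 = 4(2), which is 4n not 4n+2, so ring E is not aromatic (cyclooctatetraene) — cyclooctatetraene distorts into a non-planar tub to avoid antiaromaticity.
Aromatic: A. Total: 1.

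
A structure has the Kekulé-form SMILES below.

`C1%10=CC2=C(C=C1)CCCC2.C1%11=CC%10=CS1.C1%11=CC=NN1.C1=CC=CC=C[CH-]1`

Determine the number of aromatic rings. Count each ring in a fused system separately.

3

The SMILES encodes a six-membered carbon ring with three alternating C=C double bonds, fused to a saturated six-membered carbon ring; a five-membered ring of four carbons and one sulfur, with two C=C double bonds; a five-membered ring with two adjacent nitrogens (one bearing H, one in a double bond) and two double bonds; a seven-membered all-carbon ring bearing a negative charge on one carbon, with three C=C double bonds.
The 6-membered ring has a continuous p-orbital overlap around the ring; 3 ring double bonds give 6 π electrons. Since 6 = 4n+2 (n=1), it is aromatic (benzene ring).
The second 6-membered ring has four sp³ carbons, so it is not fully conjugated — not aromatic (cyclohexane ring).
The 5-membered ring with one sulfur is planar and fully conjugated; 2 ring double bonds (4 π electrons) plus a heteroatom lone pair (2) give 6 π electrons. Since 6 = 4n+2 (n=1), it is aromatic (thiophene).
The 5-membered ring with two adjacent nitrogens (one N–H, one =N–) is planar and fully conjugated; 2 ring double bonds (4 π electrons) plus a heteroatom lone pair (2) give 6 π electrons. 6 = 4(1)+2, so it is aromatic (pyrazole).
The 7-membered ring has only sp² ring atoms; a planar conformation would have a fully conjugated π system of 8 electrons. But 8 = 4(2), which is 4n not 4n+2, so it is not aromatic (cycloheptatrienyl anion).
3 of the 5 rings are aromatic. Total: 3.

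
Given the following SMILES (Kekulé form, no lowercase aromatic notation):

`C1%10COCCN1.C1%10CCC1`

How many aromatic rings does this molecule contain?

The SMILES encodes a six-membered saturated ring with an oxygen and an N–H nitrogen at positions 1 and 4; a four-membered saturated carbon ring.
The 6-membered ring with one oxygen and one N–H (1,4) has only sp³ atoms, so it is not fully conjugated — not aromatic (morpholine).
The 4-membered ring has only sp³ atoms, so it is not fully conjugated — not aromatic (cyclobutane).
None of the rings are aromatic. Total: 0.

0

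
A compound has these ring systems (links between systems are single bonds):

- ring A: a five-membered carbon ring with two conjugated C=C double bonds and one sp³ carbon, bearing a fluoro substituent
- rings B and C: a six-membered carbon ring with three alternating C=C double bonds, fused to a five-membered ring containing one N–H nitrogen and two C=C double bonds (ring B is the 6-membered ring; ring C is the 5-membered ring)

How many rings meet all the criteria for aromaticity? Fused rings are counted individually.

Ring A has one sp³ carbon, so it is not fully conjugated — not aromatic (cyclopentadiene).
Rings B and C form a fused bicyclic system (with one N–H) with 9 sp² atoms and 10 π electrons from ring double bonds plus a heteroatom lone pair. 10 = 4(2)+2, so the system is aromatic and both rings count as aromatic (indole).
Aromatic: B, C. Total: 2.

2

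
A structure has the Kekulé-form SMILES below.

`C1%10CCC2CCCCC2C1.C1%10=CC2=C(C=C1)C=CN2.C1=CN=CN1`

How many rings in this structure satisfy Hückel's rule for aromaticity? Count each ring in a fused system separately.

The SMILES encodes two fused six-membered saturated carbon rings; a six-membered carbon ring with three alternating C=C double bonds, fused to a five-membered ring containing one N–H nitrogen and two C=C double bonds; a five-membered ring with nitrogens at positions 1 and 3 (one bearing H, one in a C=N bond) and two double bonds.
The 6-membered ring has only sp³ atoms, so it is not fully conjugated — not aromatic (cyclohexane ring).
The second 6-membered ring has only sp³ atoms, so it is not fully conjugated — not aromatic (cyclohexane ring).
The fused 6/5-membered bicyclic (with one N–H) is a single π system with 9 sp² atoms and 10 π electrons from ring double bonds plus a heteroatom lone pair. 10 = 4(2)+2, so the system is aromatic and both rings count as aromatic (indole).
The 5-membered ring with two nitrogens (one N–H, one =N–) is fully conjugated (every ring atom contributes a p orbital); 2 ring double bonds (4 π electrons) plus a heteroatom lone pair (2) give 6 π electrons. 6 = 4(1)+2, so it is aromatic (imidazole).
3 of the 5 rings are aromatic. Total: 3.

3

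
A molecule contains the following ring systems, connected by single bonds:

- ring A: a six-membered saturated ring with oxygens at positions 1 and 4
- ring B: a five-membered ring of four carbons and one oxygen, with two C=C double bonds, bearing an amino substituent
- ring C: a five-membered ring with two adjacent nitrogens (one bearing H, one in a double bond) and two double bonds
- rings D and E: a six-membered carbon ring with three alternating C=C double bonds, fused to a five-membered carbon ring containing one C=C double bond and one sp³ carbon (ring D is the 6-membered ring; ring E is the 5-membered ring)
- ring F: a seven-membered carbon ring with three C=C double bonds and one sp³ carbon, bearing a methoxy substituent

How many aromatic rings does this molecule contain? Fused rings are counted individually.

3

Ring A has only sp³ atoms, so it is not fully conjugated — not aromatic (1,4-dioxane).
Ring B is planar and fully conjugated; 2 ring double bonds (4 π electrons) plus a heteroatom lone pair (2) give 6 π electrons. Since 6 = 4n+2 (n=1), ring B is aromatic (furan).
Ring C has a continuous p-orbital overlap around the ring; 2 ring double bonds (4 π electrons) plus a heteroatom lone pair (2) give 6 π electrons. Since 6 = 4n+2 (n=1), ring C is aromatic (pyrazole).
Ring D has a continuous p-orbital overlap around the ring; 3 ring double bonds give 6 π electrons. Since 6 = 4n+2 (n=1), ring D is aromatic (benzene ring).
Ring E has one sp³ carbon, so it is not fully conjugated — not aromatic (cyclopentene ring).
Ring F has one sp³ carbon, so it is not fully conjugated — not aromatic (cycloheptatriene).
Aromatic: B, C, D. Total: 3.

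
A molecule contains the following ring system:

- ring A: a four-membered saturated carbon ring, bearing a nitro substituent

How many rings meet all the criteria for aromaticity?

Ring A has only sp³ atoms, so it is not fully conjugated — not aromatic (cyclobutane).

0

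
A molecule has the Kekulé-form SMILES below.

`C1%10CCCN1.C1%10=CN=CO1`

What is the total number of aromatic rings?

The SMILES encodes a five-membered saturated ring of four carbons and one N–H nitrogen; a five-membered ring with an oxygen at position 1 and a nitrogen at position 3 (in a C=N bond), with two double bonds.
The 5-membered ring with one N–H has only sp³ atoms, so it is not fully conjugated — not aromatic (pyrrolidine).
The 5-membered ring with one oxygen and one =N– is fully conjugated (every ring atom contributes a p orbital); 2 ring double bonds (4 π electrons) plus a heteroatom lone pair (2) give 6 π electrons. 6 = 4(1)+2, so it is aromatic (oxazole).
1 of the 2 rings is aromatic. Total: 1.

1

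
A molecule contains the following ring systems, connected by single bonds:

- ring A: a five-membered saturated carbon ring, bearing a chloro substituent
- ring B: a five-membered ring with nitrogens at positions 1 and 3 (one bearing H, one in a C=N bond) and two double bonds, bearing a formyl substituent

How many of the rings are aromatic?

1

Ring A has only sp³ atoms, so it is not fully conjugated — not aromatic (cyclopentane).
Ring B is fully conjugated (every ring atom contributes a p orbital); 2 ring double bonds (4 π electrons) plus a heteroatom lone pair (2) give 6 π electrons. 6 = 4(1)+2, so ring B is aromatic (imidazole).
Aromatic: B. Total: 1.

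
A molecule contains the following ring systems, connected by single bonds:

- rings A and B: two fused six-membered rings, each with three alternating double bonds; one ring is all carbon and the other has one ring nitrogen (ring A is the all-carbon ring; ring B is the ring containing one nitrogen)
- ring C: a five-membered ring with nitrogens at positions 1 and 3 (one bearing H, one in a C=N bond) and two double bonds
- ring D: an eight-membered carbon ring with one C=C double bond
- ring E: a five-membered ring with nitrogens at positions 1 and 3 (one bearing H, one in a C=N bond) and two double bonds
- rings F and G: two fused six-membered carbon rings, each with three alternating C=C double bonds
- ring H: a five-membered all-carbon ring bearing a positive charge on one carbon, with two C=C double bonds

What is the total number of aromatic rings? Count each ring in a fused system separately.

6

Rings A and B form a fused bicyclic system (with one nitrogen) with 10 sp² atoms and 10 π electrons from ring double bonds. 10 = 4(2)+2, so the system is aromatic and both rings count as aromatic (quinoline).
Ring C has a continuous p-orbital overlap around the ring; 2 ring double bonds (4 π electrons) plus a heteroatom lone pair (2) give 6 π electrons. That satisfies 4n+2 with n=1, so ring C is aromatic (imidazole).
Ring D has six sp³ carbons, so it is not fully conjugated — not aromatic (cyclooctene).
Ring E has a continuous p-orbital overlap around the ring; 2 ring double bonds (4 π electrons) plus a heteroatom lone pair (2) give 6 π electrons. Since 6 = 4n+2 (n=1), ring E is aromatic (imidazole).
Rings F and G form a fused bicyclic system with 10 sp² atoms and 10 π electrons from ring double bonds. 10 = 4(2)+2, so the system is aromatic and both rings count as aromatic (naphthalene).
Ring H has only sp² ring atoms; a planar conformation would have a fully conjugated π system of 4 electrons. But 4 = 4(1), which is 4n not 4n+2, so ring H is not aromatic (cyclopentadienyl cation).
Aromatic: A, B, C, E, F, G. Total: 6.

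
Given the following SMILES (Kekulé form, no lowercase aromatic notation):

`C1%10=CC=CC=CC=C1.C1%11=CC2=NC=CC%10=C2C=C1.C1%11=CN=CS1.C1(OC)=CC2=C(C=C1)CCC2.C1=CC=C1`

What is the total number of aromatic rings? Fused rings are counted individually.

The SMILES encodes an eight-membered carbon ring with four alternating C=C double bonds; two fused six-membered rings, each with three alternating double bonds; one ring is all carbon and the other has one ring nitrogen; a five-membered ring with a sulfur at position 1 and a nitrogen at position 3 (in a C=N bond), with two double bonds; a six-membered carbon ring with three alternating C=C double bonds, fused to a saturated five-membered carbon ring; a four-membered carbon ring with two alternating C=C double bonds.
The 8-membered ring has only sp² ring atoms; a planar conformation would have a fully conjugated π system of 8 electrons. But 8 = 4(2), which is 4n not 4n+2, so it is not aromatic (cyclooctatetraene) — cyclooctatetraene distorts into a non-planar tub to avoid antiaromaticity.
The fused 6/6-membered bicyclic (with one nitrogen) is a single π system with 10 sp² atoms and 10 π electrons from ring double bonds. 10 = 4(2)+2, so the system is aromatic and both rings count as aromatic (quinoline).
The 5-membered ring with one sulfur and one =N– is planar and fully conjugated; 2 ring double bonds (4 π electrons) plus a heteroatom lone pair (2) give 6 π electrons. 6 = 4(1)+2, so it is aromatic (thiazole).
The 6-membered ring has a continuous p-orbital overlap around the ring; 3 ring double bonds give 6 π electrons. 6 = 4(1)+2, so it is aromatic (benzene ring).
The 5-membered ring has three sp³ carbons, so it is not fully conjugated — not aromatic (cyclopentane ring).
The 4-membered ring has only sp² ring atoms; a planar conformation would have a fully conjugated π system of 4 electrons. But 4 = 4(1), which is 4n not 4n+2, so it is not aromatic (cyclobutadiene) — cyclobutadiene is antiaromatic and distorts to a rectangle.
4 of the 7 rings are aromatic. Total: 4.

4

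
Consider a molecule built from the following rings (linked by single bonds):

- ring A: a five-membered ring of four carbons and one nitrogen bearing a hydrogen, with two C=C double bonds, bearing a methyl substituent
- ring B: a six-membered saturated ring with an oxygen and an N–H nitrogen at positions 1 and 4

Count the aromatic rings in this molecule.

Ring A is planar and fully conjugated; 2 ring double bonds (4 π electrons) plus a heteroatom lone pair (2) give 6 π electrons. 6 = 4(1)+2, so ring A is aromatic (pyrrole).
Ring B has only sp³ atoms, so it is not fully conjugated — not aromatic (morpholine).
Aromatic: A. Total: 1.

1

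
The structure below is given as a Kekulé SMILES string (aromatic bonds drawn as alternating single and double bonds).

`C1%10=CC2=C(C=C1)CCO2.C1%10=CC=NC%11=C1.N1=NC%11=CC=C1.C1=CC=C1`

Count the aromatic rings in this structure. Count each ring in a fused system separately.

3

The SMILES encodes a six-membered carbon ring with three alternating C=C double bonds, fused to a five-membered ring containing one oxygen and two sp³ carbons; a six-membered ring of five carbons and one nitrogen with three alternating double bonds; a six-membered ring with two adjacent nitrogens and three alternating double bonds; a four-membered carbon ring with two alternating C=C double bonds.
The 6-membered ring is planar and fully conjugated; 3 ring double bonds give 6 π electrons. 6 = 4(1)+2, so it is aromatic (benzene ring).
The 5-membered ring with one oxygen has two sp³ carbons, so it is not fully conjugated — not aromatic (oxolane ring).
The 6-membered ring with one nitrogen is fully conjugated (every ring atom contributes a p orbital); 3 ring double bonds give 6 π electrons. That satisfies 4n+2 with n=1, so it is aromatic (pyridine).
The 6-membered ring with two nitrogens (1,2) has a continuous p-orbital overlap around the ring; 3 ring double bonds give 6 π electrons. Since 6 = 4n+2 (n=1), it is aromatic (pyridazine).
The 4-membered ring has only sp² ring atoms; a planar conformation would have a fully conjugated π system of 4 electrons. But 4 = 4(1), which is 4n not 4n+2, so it is not aromatic (cyclobutadiene) — cyclobutadiene is antiaromatic and distorts to a rectangle.
3 of the 5 rings are aromatic. Total: 3.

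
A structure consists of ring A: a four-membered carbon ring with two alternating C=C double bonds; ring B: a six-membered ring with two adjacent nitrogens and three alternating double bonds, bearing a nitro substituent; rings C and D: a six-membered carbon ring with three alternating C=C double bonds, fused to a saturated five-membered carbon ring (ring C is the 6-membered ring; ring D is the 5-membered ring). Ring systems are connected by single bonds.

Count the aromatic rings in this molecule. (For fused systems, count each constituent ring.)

2

Ring A has only sp² ring atoms; a planar conformation would have a fully conjugated π system of 4 electrons. But 4 = 4(1), which is 4n not 4n+2, so ring A is not aromatic (cyclobutadiene) — cyclobutadiene is antiaromatic and distorts to a rectangle.
Ring B has a continuous p-orbital overlap around the ring; 3 ring double bonds give 6 π electrons. That satisfies 4n+2 with n=1, so ring B is aromatic (pyridazine).
Ring C is planar and fully conjugated; 3 ring double bonds give 6 π electrons. 6 = 4(1)+2, so ring C is aromatic (benzene ring).
Ring D has three sp³ carbons, so it is not fully conjugated — not aromatic (cyclopentane ring).
Aromatic: B, C. Total: 2.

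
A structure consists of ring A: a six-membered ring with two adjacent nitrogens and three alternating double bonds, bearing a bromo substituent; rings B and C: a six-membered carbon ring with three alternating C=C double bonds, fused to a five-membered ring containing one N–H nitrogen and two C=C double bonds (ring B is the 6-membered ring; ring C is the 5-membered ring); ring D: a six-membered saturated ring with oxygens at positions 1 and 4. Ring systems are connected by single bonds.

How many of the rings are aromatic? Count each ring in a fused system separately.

Ring A has a continuous p-orbital overlap around the ring; 3 ring double bonds give 6 π electrons. That satisfies 4n+2 with n=1, so ring A is aromatic (pyridazine).
Rings B and C form a fused bicyclic system (with one N–H) with 9 sp² atoms and 10 π electrons from ring double bonds plus a heteroatom lone pair. 10 = 4(2)+2, so the system is aromatic and both rings count as aromatic (indole).
Ring D has only sp³ atoms, so it is not fully conjugated — not aromatic (1,4-dioxane).
Aromatic: A, B, C. Total: 3.

3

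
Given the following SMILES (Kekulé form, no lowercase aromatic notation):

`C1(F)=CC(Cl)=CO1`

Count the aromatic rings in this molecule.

1

The SMILES encodes a five-membered ring of four carbons and one oxygen, with two C=C double bonds.
The 5-membered ring with one oxygen is planar and fully conjugated; 2 ring double bonds (4 π electrons) plus a heteroatom lone pair (2) give 6 π electrons. 6 = 4(1)+2, so it is aromatic (furan).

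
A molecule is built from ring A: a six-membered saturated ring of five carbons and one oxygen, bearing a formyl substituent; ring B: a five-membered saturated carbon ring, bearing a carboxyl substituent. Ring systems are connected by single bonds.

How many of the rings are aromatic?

Ring A has only sp³ atoms, so it is not fully conjugated — not aromatic (tetrahydropyran).
Ring B has only sp³ atoms, so it is not fully conjugated — not aromatic (cyclopentane).
No ring is aromatic. Total: 0.

0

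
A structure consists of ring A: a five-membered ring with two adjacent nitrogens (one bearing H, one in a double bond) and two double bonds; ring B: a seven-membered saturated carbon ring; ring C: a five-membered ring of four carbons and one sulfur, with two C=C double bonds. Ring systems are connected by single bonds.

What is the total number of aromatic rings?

Ring A has a continuous p-orbital overlap around the ring; 2 ring double bonds (4 π electrons) plus a heteroatom lone pair (2) give 6 π electrons. 6 = 4(1)+2, so ring A is aromatic (pyrazole).
Ring B has only sp³ atoms, so it is not fully conjugated — not aromatic (cycloheptane).
Ring C is planar and fully conjugated; 2 ring double bonds (4 π electrons) plus a heteroatom lone pair (2) give 6 π electrons. 6 = 4(1)+2, so ring C is aromatic (thiophene).
Aromatic: A, C. Total: 2.

2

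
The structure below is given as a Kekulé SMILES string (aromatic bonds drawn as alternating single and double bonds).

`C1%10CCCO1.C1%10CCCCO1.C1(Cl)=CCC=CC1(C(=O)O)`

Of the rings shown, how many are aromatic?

0

The SMILES encodes a five-membered saturated ring of four carbons and one oxygen; a six-membered saturated ring of five carbons and one oxygen; a six-membered carbon ring with two isolated C=C double bonds and two sp³ carbons.
The 5-membered ring with one oxygen has only sp³ atoms, so it is not fully conjugated — not aromatic (tetrahydrofuran).
The 6-membered ring with one oxygen has only sp³ atoms, so it is not fully conjugated — not aromatic (tetrahydropyran).
The 6-membered ring has two sp³ carbons, so it is not fully conjugated — not aromatic (1,4-cyclohexadiene).
None of the rings are aromatic. Total: 0.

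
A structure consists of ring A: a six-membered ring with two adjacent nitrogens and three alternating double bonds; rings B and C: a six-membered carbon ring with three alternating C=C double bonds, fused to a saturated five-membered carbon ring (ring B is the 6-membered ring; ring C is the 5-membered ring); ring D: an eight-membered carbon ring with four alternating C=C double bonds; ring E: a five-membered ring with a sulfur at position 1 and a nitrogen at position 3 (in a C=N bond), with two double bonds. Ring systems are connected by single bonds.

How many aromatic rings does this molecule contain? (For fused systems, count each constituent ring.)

Ring A is fully conjugated (every ring atom contributes a p orbital); 3 ring double bonds give 6 π electrons. 6 = 4(1)+2, so ring A is aromatic (pyridazine).
Ring B is planar and fully conjugated; 3 ring double bonds give 6 π electrons. That satisfies 4n+2 with n=1, so ring B is aromatic (benzene ring).
Ring C has three sp³ carbons, so it is not fully conjugated — not aromatic (cyclopentane ring).
Ring D has only sp² ring atoms; a planar conformation would have a fully conjugated π system of 8 electrons. But 8 = 4(2), which is 4n not 4n+2, so ring D is not aromatic (cyclooctatetraene) — cyclooctatetraene distorts into a non-planar tub to avoid antiaromaticity.
Ring E is fully conjugated (every ring atom contributes a p orbital); 2 ring double bonds (4 π electrons) plus a heteroatom lone pair (2) give 6 π electrons. Since 6 = 4n+2 (n=1), ring E is aromatic (thiazole).
Aromatic: A, B, E. Total: 3.

3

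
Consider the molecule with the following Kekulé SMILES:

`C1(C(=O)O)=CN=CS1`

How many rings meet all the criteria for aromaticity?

The SMILES encodes a five-membered ring with a sulfur at position 1 and a nitrogen at position 3 (in a C=N bond), with two double bonds.
The 5-membered ring with one sulfur and one =N– has a continuous p-orbital overlap around the ring; 2 ring double bonds (4 π electrons) plus a heteroatom lone pair (2) give 6 π electrons. 6 = 4(1)+2, so it is aromatic (thiazole).

1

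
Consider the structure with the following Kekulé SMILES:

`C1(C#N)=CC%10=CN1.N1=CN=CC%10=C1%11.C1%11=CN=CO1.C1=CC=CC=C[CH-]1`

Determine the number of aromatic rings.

3

The SMILES encodes a five-membered ring of four carbons and one nitrogen bearing a hydrogen, with two C=C double bonds; a six-membered ring with nitrogens at positions 1 and 3 and three alternating double bonds; a five-membered ring with an oxygen at position 1 and a nitrogen at position 3 (in a C=N bond), with two double bonds; a seven-membered all-carbon ring bearing a negative charge on one carbon, with three C=C double bonds.
The 5-membered ring with one N–H is planar and fully conjugated; 2 ring double bonds (4 π electrons) plus a heteroatom lone pair (2) give 6 π electrons. That satisfies 4n+2 with n=1, so it is aromatic (pyrrole).
The 6-membered ring with two nitrogens (1,3) has a continuous p-orbital overlap around the ring; 3 ring double bonds give 6 π electrons. 6 = 4(1)+2, so it is aromatic (pyrimidine).
The 5-membered ring with one oxygen and one =N– is fully conjugated (every ring atom contributes a p orbital); 2 ring double bonds (4 π electrons) plus a heteroatom lone pair (2) give 6 π electrons. 6 = 4(1)+2, so it is aromatic (oxazole).
The 7-membered ring has only sp² ring atoms; a planar conformation would have a fully conjugated π system of 8 electrons. But 8 = 4(2), which is 4n not 4n+2, so it is not aromatic (cycloheptatrienyl anion).
3 of the 4 rings are aromatic. Total: 3.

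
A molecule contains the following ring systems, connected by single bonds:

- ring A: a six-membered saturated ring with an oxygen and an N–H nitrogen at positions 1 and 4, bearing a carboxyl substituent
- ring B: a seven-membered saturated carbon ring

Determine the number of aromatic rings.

0

Ring A has only sp³ atoms, so it is not fully conjugated — not aromatic (morpholine).
Ring B has only sp³ atoms, so it is not fully conjugated — not aromatic (cycloheptane).
No ring is aromatic. Total: 0.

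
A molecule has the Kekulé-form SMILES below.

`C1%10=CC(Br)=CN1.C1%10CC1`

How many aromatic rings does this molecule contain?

The SMILES encodes a five-membered ring of four carbons and one nitrogen bearing a hydrogen, with two C=C double bonds; a three-membered saturated carbon ring.
The 5-membered ring with one N–H is fully conjugated (every ring atom contributes a p orbital); 2 ring double bonds (4 π electrons) plus a heteroatom lone pair (2) give 6 π electrons. 6 = 4(1)+2, so it is aromatic (pyrrole).
The 3-membered ring has only sp³ atoms, so it is not fully conjugated — not aromatic (cyclopropane).
1 of the 2 rings is aromatic. Total: 1.

1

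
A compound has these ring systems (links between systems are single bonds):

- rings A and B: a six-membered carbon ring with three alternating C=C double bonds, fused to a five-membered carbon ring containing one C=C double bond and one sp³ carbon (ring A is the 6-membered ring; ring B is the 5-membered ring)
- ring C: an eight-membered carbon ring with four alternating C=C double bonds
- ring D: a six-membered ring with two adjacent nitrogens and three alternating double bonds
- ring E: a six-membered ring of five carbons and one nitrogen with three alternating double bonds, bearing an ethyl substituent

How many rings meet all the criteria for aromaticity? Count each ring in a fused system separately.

3

Ring A is fully conjugated (every ring atom contributes a p orbital); 3 ring double bonds give 6 π electrons. That satisfies 4n+2 with n=1, so ring A is aromatic (benzene ring).
Ring B has one sp³ carbon, so it is not fully conjugated — not aromatic (cyclopentene ring).
Ring C has only sp² ring atoms; a planar conformation would have a fully conjugated π system of 8 electrons. But 8 = 4(2), which is 4n not 4n+2, so ring C is not aromatic (cyclooctatetraene) — cyclooctatetraene distorts into a non-planar tub to avoid antiaromaticity.
Ring D has a continuous p-orbital overlap around the ring; 3 ring double bonds give 6 π electrons. 6 = 4(1)+2, so ring D is aromatic (pyridazine).
Ring E is fully conjugated (every ring atom contributes a p orbital); 3 ring double bonds give 6 π electrons. That satisfies 4n+2 with n=1, so ring E is aromatic (pyridine).
Aromatic: A, D, E. Total: 3.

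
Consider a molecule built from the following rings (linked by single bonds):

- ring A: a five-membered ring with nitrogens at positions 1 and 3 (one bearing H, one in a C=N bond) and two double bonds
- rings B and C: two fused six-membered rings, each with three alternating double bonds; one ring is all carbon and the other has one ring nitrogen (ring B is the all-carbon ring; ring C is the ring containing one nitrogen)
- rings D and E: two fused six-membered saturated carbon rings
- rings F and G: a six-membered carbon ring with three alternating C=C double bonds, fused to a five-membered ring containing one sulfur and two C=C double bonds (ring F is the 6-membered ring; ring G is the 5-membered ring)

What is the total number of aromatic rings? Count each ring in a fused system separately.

Ring A is planar and fully conjugated; 2 ring double bonds (4 π electrons) plus a heteroatom lone pair (2) give 6 π electrons. 6 = 4(1)+2, so ring A is aromatic (imidazole).
Rings B and C form a fused bicyclic system (with one nitrogen) with 10 sp² atoms and 10 π electrons from ring double bonds. 10 = 4(2)+2, so the system is aromatic and both rings count as aromatic (quinoline).
Ring D has only sp³ atoms, so it is not fully conjugated — not aromatic (cyclohexane ring).
Ring E has only sp³ atoms, so it is not fully conjugated — not aromatic (cyclohexane ring).
Rings F and G form a fused bicyclic system (with one sulfur) with 9 sp² atoms and 10 π electrons from ring double bonds plus a heteroatom lone pair. 10 = 4(2)+2, so the system is aromatic and both rings count as aromatic (benzothiophene).
Aromatic: A, B, C, F, G. Total: 5.

5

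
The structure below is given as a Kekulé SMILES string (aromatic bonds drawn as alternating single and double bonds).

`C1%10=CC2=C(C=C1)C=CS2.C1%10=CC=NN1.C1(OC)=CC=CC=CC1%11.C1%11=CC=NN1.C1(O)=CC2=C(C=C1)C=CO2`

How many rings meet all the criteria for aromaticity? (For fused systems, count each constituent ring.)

The SMILES encodes a six-membered carbon ring with three alternating C=C double bonds, fused to a five-membered ring containing one sulfur and two C=C double bonds; a five-membered ring with two adjacent nitrogens (one bearing H, one in a double bond) and two double bonds; a seven-membered carbon ring with three C=C double bonds and one sp³ carbon; a five-membered ring with two adjacent nitrogens (one bearing H, one in a double bond) and two double bonds; a six-membered carbon ring with three alternating C=C double bonds, fused to a five-membered ring containing one oxygen and two C=C double bonds.
The fused 6/5-membered bicyclic (with one sulfur) is a single π system with 9 sp² atoms and 10 π electrons from ring double bonds plus a heteroatom lone pair. 10 = 4(2)+2, so the system is aromatic and both rings count as aromatic (benzothiophene).
The 5-membered ring with two adjacent nitrogens (one N–H, one =N–) is fully conjugated (every ring atom contributes a p orbital); 2 ring double bonds (4 π electrons) plus a heteroatom lone pair (2) give 6 π electrons. That satisfies 4n+2 with n=1, so it is aromatic (pyrazole).
The 7-membered ring has one sp³ carbon, so it is not fully conjugated — not aromatic (cycloheptatriene).
The second 5-membered ring with two adjacent nitrogens (one N–H, one =N–) has a continuous p-orbital overlap around the ring; 2 ring double bonds (4 π electrons) plus a heteroatom lone pair (2) give 6 π electrons. That satisfies 4n+2 with n=1, so it is aromatic (pyrazole).
The fused 6/5-membered bicyclic (with one oxygen) is a single π system with 9 sp² atoms and 10 π electrons from ring double bonds plus a heteroatom lone pair. 10 = 4(2)+2, so the system is aromatic and both rings count as aromatic (benzofuran).
6 of the 7 rings are aromatic. Total: 6.

6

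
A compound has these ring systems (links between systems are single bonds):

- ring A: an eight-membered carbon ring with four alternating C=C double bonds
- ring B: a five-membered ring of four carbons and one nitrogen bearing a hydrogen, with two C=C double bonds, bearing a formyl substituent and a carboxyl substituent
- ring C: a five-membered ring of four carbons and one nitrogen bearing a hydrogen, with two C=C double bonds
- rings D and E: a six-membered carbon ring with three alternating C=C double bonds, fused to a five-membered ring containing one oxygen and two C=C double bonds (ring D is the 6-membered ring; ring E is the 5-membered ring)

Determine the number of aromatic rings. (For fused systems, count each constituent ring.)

4

Ring A has only sp² ring atoms; a planar conformation would have a fully conjugated π system of 8 electrons. But 8 = 4(2), which is 4n not 4n+2, so ring A is not aromatic (cyclooctatetraene) — cyclooctatetraene distorts into a non-planar tub to avoid antiaromaticity.
Ring B is fully conjugated (every ring atom contributes a p orbital); 2 ring double bonds (4 π electrons) plus a heteroatom lone pair (2) give 6 π electrons. Since 6 = 4n+2 (n=1), ring B is aromatic (pyrrole).
Ring C has a continuous p-orbital overlap around the ring; 2 ring double bonds (4 π electrons) plus a heteroatom lone pair (2) give 6 π electrons. That satisfies 4n+2 with n=1, so ring C is aromatic (pyrrole).
Rings D and E form a fused bicyclic system (with one oxygen) with 9 sp² atoms and 10 π electrons from ring double bonds plus a heteroatom lone pair. 10 = 4(2)+2, so the system is aromatic and both rings count as aromatic (benzofuran).
Aromatic: B, C, D, E. Total: 4.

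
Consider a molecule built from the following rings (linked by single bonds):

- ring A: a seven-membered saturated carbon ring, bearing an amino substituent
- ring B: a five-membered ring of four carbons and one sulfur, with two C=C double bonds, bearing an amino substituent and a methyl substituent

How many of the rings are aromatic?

1

Ring A has only sp³ atoms, so it is not fully conjugated — not aromatic (cycloheptane).
Ring B is fully conjugated (every ring atom contributes a p orbital); 2 ring double bonds (4 π electrons) plus a heteroatom lone pair (2) give 6 π electrons. That satisfies 4n+2 with n=1, so ring B is aromatic (thiophene).
Aromatic: B. Total: 1.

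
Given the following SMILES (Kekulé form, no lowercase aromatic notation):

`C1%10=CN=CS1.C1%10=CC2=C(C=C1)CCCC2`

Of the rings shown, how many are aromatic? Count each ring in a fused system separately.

The SMILES encodes a five-membered ring with a sulfur at position 1 and a nitrogen at position 3 (in a C=N bond), with two double bonds; a six-membered carbon ring with three alternating C=C double bonds, fused to a saturated six-membered carbon ring.
The 5-membered ring with one sulfur and one =N– has a continuous p-orbital overlap around the ring; 2 ring double bonds (4 π electrons) plus a heteroatom lone pair (2) give 6 π electrons. That satisfies 4n+2 with n=1, so it is aromatic (thiazole).
The 6-membered ring is planar and fully conjugated; 3 ring double bonds give 6 π electrons. That satisfies 4n+2 with n=1, so it is aromatic (benzene ring).
The second 6-membered ring has four sp³ carbons, so it is not fully conjugated — not aromatic (cyclohexane ring).
2 of the 3 rings are aromatic. Total: 2.

2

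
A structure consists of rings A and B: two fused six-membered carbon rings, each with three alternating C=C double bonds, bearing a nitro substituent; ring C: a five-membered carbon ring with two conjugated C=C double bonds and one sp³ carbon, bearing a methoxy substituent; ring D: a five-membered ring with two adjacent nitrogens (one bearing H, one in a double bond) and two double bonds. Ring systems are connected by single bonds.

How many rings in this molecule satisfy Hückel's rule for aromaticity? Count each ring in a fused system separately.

3

Rings A and B form a fused bicyclic system with 10 sp² atoms and 10 π electrons from ring double bonds. 10 = 4(2)+2, so the system is aromatic and both rings count as aromatic (naphthalene).
Ring C has one sp³ carbon, so it is not fully conjugated — not aromatic (cyclopentadiene).
Ring D has a continuous p-orbital overlap around the ring; 2 ring double bonds (4 π electrons) plus a heteroatom lone pair (2) give 6 π electrons. That satisfies 4n+2 with n=1, so ring D is aromatic (pyrazole).
Aromatic: A, B, D. Total: 3.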